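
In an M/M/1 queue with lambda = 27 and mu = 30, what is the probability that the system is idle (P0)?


P0 = 1 - rho = 1 - 27/30 = 0.1

0.1


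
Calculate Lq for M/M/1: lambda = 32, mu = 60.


rho = 32/60; Lq = rho^2/(1-rho) = 0.61

0.61


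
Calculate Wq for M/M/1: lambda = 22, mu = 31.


rho = 22/31; Wq = rho/(mu - lambda) = 0.0789 hours

0.0789 hours


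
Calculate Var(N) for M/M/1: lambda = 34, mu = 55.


rho = 34/55; Var(N) = rho/(1-rho)^2 = 4.24

4.24


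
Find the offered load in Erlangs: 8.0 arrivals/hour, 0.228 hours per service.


Offered load a = lambda * E[S] = 8.0 * 0.228 = 1.82 Erlangs

1.82 Erlangs


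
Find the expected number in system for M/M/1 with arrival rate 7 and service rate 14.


rho = 7/14; L = rho/(1-rho) = 1.0

1.0


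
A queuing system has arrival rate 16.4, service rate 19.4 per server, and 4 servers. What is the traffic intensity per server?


rho = lambda / (c * mu) = 16.4 / (4 * 19.4) = 0.2113

0.2113


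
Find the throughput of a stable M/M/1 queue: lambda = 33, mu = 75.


For a stable queue (lambda < mu), throughput = lambda = 33 per hour

33 per hour


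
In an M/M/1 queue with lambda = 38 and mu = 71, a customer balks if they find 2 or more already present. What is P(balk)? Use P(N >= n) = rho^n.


P(N >= 2) = rho^2 = (38/71)^2 = 0.2865

0.2865


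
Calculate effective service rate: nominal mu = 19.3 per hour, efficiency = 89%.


Effective rate = mu * efficiency = 19.3 * 0.89 = 17.18 per hour

17.18 per hour


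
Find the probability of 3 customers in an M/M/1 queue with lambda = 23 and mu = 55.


rho = 23/55; P(n) = (1-rho)*rho^n = (1-23/55)*(23/55)^3 = 0.0425

0.0425


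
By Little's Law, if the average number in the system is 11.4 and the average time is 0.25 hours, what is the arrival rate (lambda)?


lambda = L / W = 11.4 / 0.25 = 45.6 per hour

45.6 per hour


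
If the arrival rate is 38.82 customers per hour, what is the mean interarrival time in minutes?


Mean interarrival time = 60/lambda = 60/38.82 = 1.55 minutes

1.55 minutes


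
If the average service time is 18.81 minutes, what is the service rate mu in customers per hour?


mu = 60 / avg_service_time = 60 / 18.81 = 3.19 per hour

3.19 per hour


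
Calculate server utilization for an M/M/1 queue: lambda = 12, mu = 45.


rho = lambda/mu = 12/45 = 0.2667

0.2667


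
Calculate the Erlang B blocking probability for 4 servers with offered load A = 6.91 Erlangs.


B(N,A) = (A^N/N!) / sum(A^k/k!, k=0..N) with N=4, A=6.91 = 0.5226

0.5226


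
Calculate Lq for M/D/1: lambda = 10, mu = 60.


M/D/1: Lq = rho^2 / (2*(1-rho)) where rho = 10/60; Lq = 0.02

0.02


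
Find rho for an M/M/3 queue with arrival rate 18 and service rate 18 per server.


rho = lambda/(c*mu) = 18/(3*18) = 0.3333

0.3333


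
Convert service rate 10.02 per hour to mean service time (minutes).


Mean service time = 60/mu = 60/10.02 = 5.99 minutes

5.99 minutes


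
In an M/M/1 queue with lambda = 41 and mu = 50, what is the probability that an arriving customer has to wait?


P(wait) = rho = lambda/mu = 41/50 = 0.82

0.82


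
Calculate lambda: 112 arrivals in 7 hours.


lambda = total arrivals / time = 112 / 7 = 16.0 per hour

16.0 per hour


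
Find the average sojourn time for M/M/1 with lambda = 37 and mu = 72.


W = 1/(mu - lambda) = 1/(72 - 37) = 0.0286 hours

0.0286 hours


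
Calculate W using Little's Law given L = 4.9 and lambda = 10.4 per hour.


W = L / lambda = 4.9 / 10.4 = 0.4712 hours

0.4712 hours


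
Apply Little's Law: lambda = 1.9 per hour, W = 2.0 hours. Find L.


L = lambda * W = 1.9 * 2.0 = 3.8

3.8


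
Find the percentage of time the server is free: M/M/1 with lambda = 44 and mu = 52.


Idle fraction = (1 - rho) * 100 = (1 - 44/52) * 100 = 15.4%

15.4%


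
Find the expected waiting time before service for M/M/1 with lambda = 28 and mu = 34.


rho = 28/34; Wq = rho/(mu - lambda) = 0.1373 hours

0.1373 hours


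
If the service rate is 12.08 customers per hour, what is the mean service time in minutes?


Mean service time = 60/mu = 60/12.08 = 4.97 minutes

4.97 minutes


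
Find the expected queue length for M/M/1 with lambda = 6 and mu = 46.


rho = 6/46; Lq = rho^2/(1-rho) = 0.02

0.02


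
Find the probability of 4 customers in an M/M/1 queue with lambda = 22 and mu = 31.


rho = 22/31; P(n) = (1-rho)*rho^n = (1-22/31)*(22/31)^4 = 0.0736

0.0736


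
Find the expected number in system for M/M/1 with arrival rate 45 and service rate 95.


rho = 45/95; L = rho/(1-rho) = 0.9

0.9


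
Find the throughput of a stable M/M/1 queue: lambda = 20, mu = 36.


For a stable queue (lambda < mu), throughput = lambda = 20 per hour

20 per hour


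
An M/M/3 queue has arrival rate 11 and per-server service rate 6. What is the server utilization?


rho = lambda/(c*mu) = 11/(3*6) = 0.6111

0.6111


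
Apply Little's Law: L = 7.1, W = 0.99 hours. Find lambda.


lambda = L / W = 7.1 / 0.99 = 7.17 per hour

7.17 per hour


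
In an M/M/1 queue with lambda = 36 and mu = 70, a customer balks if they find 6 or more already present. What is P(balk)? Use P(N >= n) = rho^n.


P(N >= 6) = rho^6 = (36/70)^6 = 0.0185

0.0185


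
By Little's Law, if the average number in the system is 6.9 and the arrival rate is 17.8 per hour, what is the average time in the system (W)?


W = L / lambda = 6.9 / 17.8 = 0.3876 hours

0.3876 hours


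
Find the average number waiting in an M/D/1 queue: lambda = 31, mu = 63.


M/D/1: Lq = rho^2 / (2*(1-rho)) where rho = 31/63; Lq = 0.24

0.24


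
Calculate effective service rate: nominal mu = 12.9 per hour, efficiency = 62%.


Effective rate = mu * efficiency = 12.9 * 0.62 = 8.0 per hour

8.0 per hour


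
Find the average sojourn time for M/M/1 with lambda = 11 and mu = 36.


W = 1/(mu - lambda) = 1/(36 - 11) = 0.04 hours

0.04 hours


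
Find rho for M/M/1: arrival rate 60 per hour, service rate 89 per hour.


rho = lambda/mu = 60/89 = 0.6742

0.6742


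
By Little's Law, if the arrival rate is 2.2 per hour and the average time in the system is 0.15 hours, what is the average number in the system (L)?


L = lambda * W = 2.2 * 0.15 = 0.33

0.33


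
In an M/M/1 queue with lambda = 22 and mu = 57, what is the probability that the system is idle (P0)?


P0 = 1 - rho = 1 - 22/57 = 0.614

0.614


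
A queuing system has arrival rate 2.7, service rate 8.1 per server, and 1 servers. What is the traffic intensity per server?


rho = lambda / (c * mu) = 2.7 / (1 * 8.1) = 0.3333

0.3333


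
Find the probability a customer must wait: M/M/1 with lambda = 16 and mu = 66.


P(wait) = rho = lambda/mu = 16/66 = 0.2424

0.2424


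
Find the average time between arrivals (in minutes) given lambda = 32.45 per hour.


Mean interarrival time = 60/lambda = 60/32.45 = 1.85 minutes

1.85 minutes


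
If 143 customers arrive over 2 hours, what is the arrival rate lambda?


lambda = total arrivals / time = 143 / 2 = 71.5 per hour

71.5 per hour


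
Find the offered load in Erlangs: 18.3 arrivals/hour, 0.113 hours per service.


Offered load a = lambda * E[S] = 18.3 * 0.113 = 2.07 Erlangs

2.07 Erlangs


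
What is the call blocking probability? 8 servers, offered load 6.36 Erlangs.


B(N,A) = (A^N/N!) / sum(A^k/k!, k=0..N) with N=8, A=6.36 = 0.1421

0.1421


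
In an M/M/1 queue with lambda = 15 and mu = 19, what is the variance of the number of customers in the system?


rho = 15/19; Var(N) = rho/(1-rho)^2 = 17.81

17.81


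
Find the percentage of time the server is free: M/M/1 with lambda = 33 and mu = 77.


Idle fraction = (1 - rho) * 100 = (1 - 33/77) * 100 = 57.1%

57.1%


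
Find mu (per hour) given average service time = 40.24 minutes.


mu = 60 / avg_service_time = 60 / 40.24 = 1.49 per hour

1.49 per hour


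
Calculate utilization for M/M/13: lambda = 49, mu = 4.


rho = lambda/(c*mu) = 49/(13*4) = 0.9423

0.9423


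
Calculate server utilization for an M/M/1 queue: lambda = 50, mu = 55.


rho = lambda/mu = 50/55 = 0.9091

0.9091


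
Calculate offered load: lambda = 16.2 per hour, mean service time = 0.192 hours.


Offered load a = lambda * E[S] = 16.2 * 0.192 = 3.11 Erlangs

3.11 Erlangs


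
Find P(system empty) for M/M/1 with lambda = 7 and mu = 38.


P0 = 1 - rho = 1 - 7/38 = 0.8158

0.8158


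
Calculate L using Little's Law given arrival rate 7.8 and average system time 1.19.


L = lambda * W = 7.8 * 1.19 = 9.28

9.28


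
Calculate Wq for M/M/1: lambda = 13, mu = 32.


rho = 13/32; Wq = rho/(mu - lambda) = 0.0214 hours

0.0214 hours


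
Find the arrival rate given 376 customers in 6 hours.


lambda = total arrivals / time = 376 / 6 = 62.67 per hour

62.67 per hour


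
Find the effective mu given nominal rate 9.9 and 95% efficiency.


Effective rate = mu * efficiency = 9.9 * 0.95 = 9.41 per hour

9.41 per hour


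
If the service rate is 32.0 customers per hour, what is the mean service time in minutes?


Mean service time = 60/mu = 60/32.0 = 1.88 minutes

1.88 minutes


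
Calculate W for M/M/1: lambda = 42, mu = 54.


W = 1/(mu - lambda) = 1/(54 - 42) = 0.0833 hours

0.0833 hours


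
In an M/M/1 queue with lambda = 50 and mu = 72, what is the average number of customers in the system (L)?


rho = 50/72; L = rho/(1-rho) = 2.27

2.27


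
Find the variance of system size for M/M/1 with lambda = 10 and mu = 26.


rho = 10/26; Var(N) = rho/(1-rho)^2 = 1.02

1.02


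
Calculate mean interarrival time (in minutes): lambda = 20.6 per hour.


Mean interarrival time = 60/lambda = 60/20.6 = 2.91 minutes

2.91 minutes


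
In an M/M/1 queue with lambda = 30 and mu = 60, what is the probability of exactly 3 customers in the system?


rho = 30/60; P(n) = (1-rho)*rho^n = (1-30/60)*(30/60)^3 = 0.0625

0.0625


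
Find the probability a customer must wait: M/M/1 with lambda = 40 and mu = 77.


P(wait) = rho = lambda/mu = 40/77 = 0.5195

0.5195


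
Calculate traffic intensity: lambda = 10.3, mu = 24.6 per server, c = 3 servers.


rho = lambda / (c * mu) = 10.3 / (3 * 24.6) = 0.1396

0.1396


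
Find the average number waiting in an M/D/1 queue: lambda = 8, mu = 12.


M/D/1: Lq = rho^2 / (2*(1-rho)) where rho = 8/12; Lq = 0.67

0.67


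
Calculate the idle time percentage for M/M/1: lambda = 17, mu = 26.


Idle fraction = (1 - rho) * 100 = (1 - 17/26) * 100 = 34.6%

34.6%


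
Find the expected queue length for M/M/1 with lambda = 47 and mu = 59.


rho = 47/59; Lq = rho^2/(1-rho) = 3.12

3.12


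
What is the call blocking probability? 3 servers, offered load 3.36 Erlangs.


B(N,A) = (A^N/N!) / sum(A^k/k!, k=0..N) with N=3, A=3.36 = 0.3872

0.3872


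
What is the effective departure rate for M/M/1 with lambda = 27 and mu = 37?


For a stable queue (lambda < mu), throughput = lambda = 27 per hour

27 per hour


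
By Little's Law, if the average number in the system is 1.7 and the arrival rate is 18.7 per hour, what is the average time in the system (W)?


W = L / lambda = 1.7 / 18.7 = 0.0909 hours

0.0909 hours


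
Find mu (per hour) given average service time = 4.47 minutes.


mu = 60 / avg_service_time = 60 / 4.47 = 13.42 per hour

13.42 per hour


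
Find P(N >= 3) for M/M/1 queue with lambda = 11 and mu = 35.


P(N >= 3) = rho^3 = (11/35)^3 = 0.031

0.031


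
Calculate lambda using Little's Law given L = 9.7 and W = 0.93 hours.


lambda = L / W = 9.7 / 0.93 = 10.43 per hour

10.43 per hour


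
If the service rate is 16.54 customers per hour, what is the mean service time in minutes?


Mean service time = 60/mu = 60/16.54 = 3.63 minutes

3.63 minutes


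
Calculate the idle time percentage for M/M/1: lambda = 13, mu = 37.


Idle fraction = (1 - rho) * 100 = (1 - 13/37) * 100 = 64.9%

64.9%


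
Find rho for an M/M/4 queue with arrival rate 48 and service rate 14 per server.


rho = lambda/(c*mu) = 48/(4*14) = 0.8571

0.8571


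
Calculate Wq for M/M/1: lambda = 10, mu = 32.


rho = 10/32; Wq = rho/(mu - lambda) = 0.0142 hours

0.0142 hours


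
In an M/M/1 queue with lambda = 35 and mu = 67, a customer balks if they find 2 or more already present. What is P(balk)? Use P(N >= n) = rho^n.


P(N >= 2) = rho^2 = (35/67)^2 = 0.2729

0.2729


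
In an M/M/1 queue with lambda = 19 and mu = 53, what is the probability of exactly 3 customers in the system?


rho = 19/53; P(n) = (1-rho)*rho^n = (1-19/53)*(19/53)^3 = 0.0296

0.0296


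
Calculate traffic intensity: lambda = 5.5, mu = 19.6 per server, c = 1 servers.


rho = lambda / (c * mu) = 5.5 / (1 * 19.6) = 0.2806

0.2806


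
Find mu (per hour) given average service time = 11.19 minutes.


mu = 60 / avg_service_time = 60 / 11.19 = 5.36 per hour

5.36 per hour


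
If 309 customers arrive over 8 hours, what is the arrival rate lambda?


lambda = total arrivals / time = 309 / 8 = 38.63 per hour

38.63 per hour


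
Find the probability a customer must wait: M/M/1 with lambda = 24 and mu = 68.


P(wait) = rho = lambda/mu = 24/68 = 0.3529

0.3529


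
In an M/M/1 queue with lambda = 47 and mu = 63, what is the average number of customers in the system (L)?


rho = 47/63; L = rho/(1-rho) = 2.94

2.94


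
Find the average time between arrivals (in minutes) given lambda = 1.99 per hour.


Mean interarrival time = 60/lambda = 60/1.99 = 30.15 minutes

30.15 minutes


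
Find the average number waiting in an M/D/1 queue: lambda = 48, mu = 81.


M/D/1: Lq = rho^2 / (2*(1-rho)) where rho = 48/81; Lq = 0.43

0.43


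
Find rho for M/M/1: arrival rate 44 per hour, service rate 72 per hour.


rho = lambda/mu = 44/72 = 0.6111

0.6111


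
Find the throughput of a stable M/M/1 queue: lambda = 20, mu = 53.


For a stable queue (lambda < mu), throughput = lambda = 20 per hour

20 per hour


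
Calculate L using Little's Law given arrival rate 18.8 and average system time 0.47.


L = lambda * W = 18.8 * 0.47 = 8.84

8.84


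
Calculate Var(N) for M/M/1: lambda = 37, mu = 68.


rho = 37/68; Var(N) = rho/(1-rho)^2 = 2.62

2.62


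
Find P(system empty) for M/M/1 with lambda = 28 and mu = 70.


P0 = 1 - rho = 1 - 28/70 = 0.6

0.6


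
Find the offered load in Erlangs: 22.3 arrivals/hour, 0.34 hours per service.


Offered load a = lambda * E[S] = 22.3 * 0.34 = 7.58 Erlangs

7.58 Erlangs


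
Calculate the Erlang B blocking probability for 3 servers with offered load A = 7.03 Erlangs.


B(N,A) = (A^N/N!) / sum(A^k/k!, k=0..N) with N=3, A=7.03 = 0.6388

0.6388


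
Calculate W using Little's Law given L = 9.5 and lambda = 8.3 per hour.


W = L / lambda = 9.5 / 8.3 = 1.1446 hours

1.1446 hours


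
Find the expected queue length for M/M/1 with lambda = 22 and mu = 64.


rho = 22/64; Lq = rho^2/(1-rho) = 0.18

0.18


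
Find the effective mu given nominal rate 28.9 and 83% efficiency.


Effective rate = mu * efficiency = 28.9 * 0.83 = 23.99 per hour

23.99 per hour


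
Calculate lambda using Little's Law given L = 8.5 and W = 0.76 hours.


lambda = L / W = 8.5 / 0.76 = 11.18 per hour

11.18 per hour


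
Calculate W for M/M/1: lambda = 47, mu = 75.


W = 1/(mu - lambda) = 1/(75 - 47) = 0.0357 hours

0.0357 hours


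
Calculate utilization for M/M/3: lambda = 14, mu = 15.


rho = lambda/(c*mu) = 14/(3*15) = 0.3111

0.3111


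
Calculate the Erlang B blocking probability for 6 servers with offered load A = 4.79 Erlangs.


B(N,A) = (A^N/N!) / sum(A^k/k!, k=0..N) with N=6, A=4.79 = 0.176

0.176


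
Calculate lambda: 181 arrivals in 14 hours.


lambda = total arrivals / time = 181 / 14 = 12.93 per hour

12.93 per hour


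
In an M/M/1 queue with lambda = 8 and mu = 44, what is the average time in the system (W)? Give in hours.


W = 1/(mu - lambda) = 1/(44 - 8) = 0.0278 hours

0.0278 hours


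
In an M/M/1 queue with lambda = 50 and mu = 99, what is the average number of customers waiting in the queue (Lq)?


rho = 50/99; Lq = rho^2/(1-rho) = 0.52

0.52


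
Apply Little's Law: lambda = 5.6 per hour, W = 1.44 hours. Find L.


L = lambda * W = 5.6 * 1.44 = 8.06

8.06


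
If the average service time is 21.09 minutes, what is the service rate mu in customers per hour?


mu = 60 / avg_service_time = 60 / 21.09 = 2.84 per hour

2.84 per hour


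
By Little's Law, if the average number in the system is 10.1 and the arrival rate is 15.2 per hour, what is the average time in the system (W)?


W = L / lambda = 10.1 / 15.2 = 0.6645 hours

0.6645 hours


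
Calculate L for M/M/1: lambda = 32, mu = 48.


rho = 32/48; L = rho/(1-rho) = 2.0

2.0


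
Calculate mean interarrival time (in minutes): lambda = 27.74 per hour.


Mean interarrival time = 60/lambda = 60/27.74 = 2.16 minutes

2.16 minutes


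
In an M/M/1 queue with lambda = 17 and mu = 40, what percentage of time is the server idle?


Idle fraction = (1 - rho) * 100 = (1 - 17/40) * 100 = 57.5%

57.5%


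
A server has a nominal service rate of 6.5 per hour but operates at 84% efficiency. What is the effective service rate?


Effective rate = mu * efficiency = 6.5 * 0.84 = 5.46 per hour

5.46 per hour


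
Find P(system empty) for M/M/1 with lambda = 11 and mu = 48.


P0 = 1 - rho = 1 - 11/48 = 0.7708

0.7708


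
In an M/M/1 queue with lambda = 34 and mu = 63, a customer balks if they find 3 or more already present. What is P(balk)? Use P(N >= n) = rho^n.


P(N >= 3) = rho^3 = (34/63)^3 = 0.1572

0.1572


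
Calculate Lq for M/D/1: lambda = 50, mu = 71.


M/D/1: Lq = rho^2 / (2*(1-rho)) where rho = 50/71; Lq = 0.84

0.84


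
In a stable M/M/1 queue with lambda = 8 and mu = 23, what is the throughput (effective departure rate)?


For a stable queue (lambda < mu), throughput = lambda = 8 per hour

8 per hour


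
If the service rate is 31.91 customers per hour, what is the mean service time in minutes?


Mean service time = 60/mu = 60/31.91 = 1.88 minutes

1.88 minutes


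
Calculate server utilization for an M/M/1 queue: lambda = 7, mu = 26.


rho = lambda/mu = 7/26 = 0.2692

0.2692


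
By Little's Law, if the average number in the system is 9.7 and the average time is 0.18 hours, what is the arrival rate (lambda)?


lambda = L / W = 9.7 / 0.18 = 53.89 per hour

53.89 per hour


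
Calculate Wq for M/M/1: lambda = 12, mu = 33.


rho = 12/33; Wq = rho/(mu - lambda) = 0.0173 hours

0.0173 hours


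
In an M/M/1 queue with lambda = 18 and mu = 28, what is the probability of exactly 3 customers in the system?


rho = 18/28; P(n) = (1-rho)*rho^n = (1-18/28)*(18/28)^3 = 0.0949

0.0949


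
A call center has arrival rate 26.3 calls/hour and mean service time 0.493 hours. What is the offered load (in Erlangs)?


Offered load a = lambda * E[S] = 26.3 * 0.493 = 12.97 Erlangs

12.97 Erlangs


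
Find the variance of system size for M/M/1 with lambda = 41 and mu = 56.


rho = 41/56; Var(N) = rho/(1-rho)^2 = 10.2

10.2


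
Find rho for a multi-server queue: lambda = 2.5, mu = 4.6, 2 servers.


rho = lambda / (c * mu) = 2.5 / (2 * 4.6) = 0.2717

0.2717


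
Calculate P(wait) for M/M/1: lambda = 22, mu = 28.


P(wait) = rho = lambda/mu = 22/28 = 0.7857

0.7857


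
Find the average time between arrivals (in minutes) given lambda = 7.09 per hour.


Mean interarrival time = 60/lambda = 60/7.09 = 8.46 minutes

8.46 minutes


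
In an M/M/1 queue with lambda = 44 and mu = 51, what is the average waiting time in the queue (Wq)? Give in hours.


rho = 44/51; Wq = rho/(mu - lambda) = 0.1232 hours

0.1232 hours


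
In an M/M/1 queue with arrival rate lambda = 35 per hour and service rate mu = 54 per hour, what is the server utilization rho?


rho = lambda/mu = 35/54 = 0.6481

0.6481


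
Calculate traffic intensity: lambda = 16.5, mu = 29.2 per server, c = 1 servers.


rho = lambda / (c * mu) = 16.5 / (1 * 29.2) = 0.5651

0.5651


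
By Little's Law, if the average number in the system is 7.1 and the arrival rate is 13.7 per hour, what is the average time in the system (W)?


W = L / lambda = 7.1 / 13.7 = 0.5182 hours

0.5182 hours


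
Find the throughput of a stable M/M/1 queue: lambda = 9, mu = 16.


For a stable queue (lambda < mu), throughput = lambda = 9 per hour

9 per hour


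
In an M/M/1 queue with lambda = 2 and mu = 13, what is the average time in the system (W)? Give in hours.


W = 1/(mu - lambda) = 1/(13 - 2) = 0.0909 hours

0.0909 hours


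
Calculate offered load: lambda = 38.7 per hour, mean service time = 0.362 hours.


Offered load a = lambda * E[S] = 38.7 * 0.362 = 14.01 Erlangs

14.01 Erlangs


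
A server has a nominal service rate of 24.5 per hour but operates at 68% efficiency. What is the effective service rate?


Effective rate = mu * efficiency = 24.5 * 0.68 = 16.66 per hour

16.66 per hour


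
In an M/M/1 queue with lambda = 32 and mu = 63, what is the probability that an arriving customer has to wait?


P(wait) = rho = lambda/mu = 32/63 = 0.5079

0.5079


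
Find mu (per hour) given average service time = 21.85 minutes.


mu = 60 / avg_service_time = 60 / 21.85 = 2.75 per hour

2.75 per hour


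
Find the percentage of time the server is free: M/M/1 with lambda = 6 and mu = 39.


Idle fraction = (1 - rho) * 100 = (1 - 6/39) * 100 = 84.6%

84.6%


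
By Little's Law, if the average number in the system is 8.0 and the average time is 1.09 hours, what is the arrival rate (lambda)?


lambda = L / W = 8.0 / 1.09 = 7.34 per hour

7.34 per hour


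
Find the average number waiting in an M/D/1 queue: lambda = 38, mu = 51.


M/D/1: Lq = rho^2 / (2*(1-rho)) where rho = 38/51; Lq = 1.09

1.09


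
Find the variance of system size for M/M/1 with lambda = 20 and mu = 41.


rho = 20/41; Var(N) = rho/(1-rho)^2 = 1.86

1.86


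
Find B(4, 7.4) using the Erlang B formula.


B(N,A) = (A^N/N!) / sum(A^k/k!, k=0..N) with N=4, A=7.4 = 0.5474

0.5474


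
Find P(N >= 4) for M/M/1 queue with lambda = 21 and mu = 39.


P(N >= 4) = rho^4 = (21/39)^4 = 0.0841

0.0841


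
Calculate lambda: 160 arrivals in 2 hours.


lambda = total arrivals / time = 160 / 2 = 80.0 per hour

80.0 per hour


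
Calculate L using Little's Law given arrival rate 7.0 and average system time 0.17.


L = lambda * W = 7.0 * 0.17 = 1.19

1.19


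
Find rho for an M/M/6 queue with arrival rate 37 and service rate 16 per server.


rho = lambda/(c*mu) = 37/(6*16) = 0.3854

0.3854


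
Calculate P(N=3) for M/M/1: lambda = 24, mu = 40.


rho = 24/40; P(n) = (1-rho)*rho^n = (1-24/40)*(24/40)^3 = 0.0864

0.0864


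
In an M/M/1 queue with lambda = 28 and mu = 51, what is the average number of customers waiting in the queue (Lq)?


rho = 28/51; Lq = rho^2/(1-rho) = 0.67

0.67


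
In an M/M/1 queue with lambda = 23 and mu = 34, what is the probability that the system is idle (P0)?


P0 = 1 - rho = 1 - 23/34 = 0.3235

0.3235


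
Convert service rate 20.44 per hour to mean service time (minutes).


Mean service time = 60/mu = 60/20.44 = 2.94 minutes

2.94 minutes


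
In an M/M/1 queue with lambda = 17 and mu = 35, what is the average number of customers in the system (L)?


rho = 17/35; L = rho/(1-rho) = 0.94

0.94


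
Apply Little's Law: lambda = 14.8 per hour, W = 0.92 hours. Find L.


L = lambda * W = 14.8 * 0.92 = 13.62

13.62


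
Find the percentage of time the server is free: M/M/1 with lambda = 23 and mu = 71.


Idle fraction = (1 - rho) * 100 = (1 - 23/71) * 100 = 67.6%

67.6%


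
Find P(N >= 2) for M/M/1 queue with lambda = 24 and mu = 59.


P(N >= 2) = rho^2 = (24/59)^2 = 0.1655

0.1655


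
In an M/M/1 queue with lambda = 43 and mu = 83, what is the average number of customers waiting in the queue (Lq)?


rho = 43/83; Lq = rho^2/(1-rho) = 0.56

0.56


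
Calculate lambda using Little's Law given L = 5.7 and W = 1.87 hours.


lambda = L / W = 5.7 / 1.87 = 3.05 per hour

3.05 per hour


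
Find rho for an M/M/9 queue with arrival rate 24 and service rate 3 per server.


rho = lambda/(c*mu) = 24/(9*3) = 0.8889

0.8889


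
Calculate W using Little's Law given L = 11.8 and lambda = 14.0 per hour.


W = L / lambda = 11.8 / 14.0 = 0.8429 hours

0.8429 hours


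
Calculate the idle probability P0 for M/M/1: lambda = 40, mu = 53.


P0 = 1 - rho = 1 - 40/53 = 0.2453

0.2453


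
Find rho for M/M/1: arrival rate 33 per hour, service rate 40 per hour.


rho = lambda/mu = 33/40 = 0.825

0.825


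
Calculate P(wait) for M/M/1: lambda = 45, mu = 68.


P(wait) = rho = lambda/mu = 45/68 = 0.6618

0.6618


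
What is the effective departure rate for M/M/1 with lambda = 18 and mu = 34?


For a stable queue (lambda < mu), throughput = lambda = 18 per hour

18 per hour


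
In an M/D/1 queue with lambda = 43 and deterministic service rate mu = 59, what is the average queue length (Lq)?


M/D/1: Lq = rho^2 / (2*(1-rho)) where rho = 43/59; Lq = 0.98

0.98


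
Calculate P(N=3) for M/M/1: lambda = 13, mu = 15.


rho = 13/15; P(n) = (1-rho)*rho^n = (1-13/15)*(13/15)^3 = 0.0868

0.0868


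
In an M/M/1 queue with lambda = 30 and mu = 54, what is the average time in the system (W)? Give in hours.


W = 1/(mu - lambda) = 1/(54 - 30) = 0.0417 hours

0.0417 hours


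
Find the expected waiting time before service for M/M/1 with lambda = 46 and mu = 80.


rho = 46/80; Wq = rho/(mu - lambda) = 0.0169 hours

0.0169 hours


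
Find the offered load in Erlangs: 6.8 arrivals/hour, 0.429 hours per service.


Offered load a = lambda * E[S] = 6.8 * 0.429 = 2.92 Erlangs

2.92 Erlangs


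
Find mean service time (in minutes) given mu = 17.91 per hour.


Mean service time = 60/mu = 60/17.91 = 3.35 minutes

3.35 minutes


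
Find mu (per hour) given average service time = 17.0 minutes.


mu = 60 / avg_service_time = 60 / 17.0 = 3.53 per hour

3.53 per hour


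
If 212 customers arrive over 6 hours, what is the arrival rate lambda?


lambda = total arrivals / time = 212 / 6 = 35.33 per hour

35.33 per hour


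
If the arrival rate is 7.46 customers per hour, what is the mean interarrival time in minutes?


Mean interarrival time = 60/lambda = 60/7.46 = 8.04 minutes

8.04 minutes


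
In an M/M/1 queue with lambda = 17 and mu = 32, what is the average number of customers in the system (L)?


rho = 17/32; L = rho/(1-rho) = 1.13

1.13


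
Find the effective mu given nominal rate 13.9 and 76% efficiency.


Effective rate = mu * efficiency = 13.9 * 0.76 = 10.56 per hour

10.56 per hour


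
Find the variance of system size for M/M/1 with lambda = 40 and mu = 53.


rho = 40/53; Var(N) = rho/(1-rho)^2 = 12.54

12.54


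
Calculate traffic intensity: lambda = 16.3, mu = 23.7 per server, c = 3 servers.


rho = lambda / (c * mu) = 16.3 / (3 * 23.7) = 0.2293

0.2293


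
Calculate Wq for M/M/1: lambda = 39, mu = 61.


rho = 39/61; Wq = rho/(mu - lambda) = 0.0291 hours

0.0291 hours


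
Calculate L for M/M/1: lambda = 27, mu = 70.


rho = 27/70; L = rho/(1-rho) = 0.63

0.63


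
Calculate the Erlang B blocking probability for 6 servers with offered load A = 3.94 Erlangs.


B(N,A) = (A^N/N!) / sum(A^k/k!, k=0..N) with N=6, A=3.94 = 0.1128

0.1128


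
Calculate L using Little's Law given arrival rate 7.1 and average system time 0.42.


L = lambda * W = 7.1 * 0.42 = 2.98

2.98


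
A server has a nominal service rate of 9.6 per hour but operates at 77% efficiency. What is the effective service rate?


Effective rate = mu * efficiency = 9.6 * 0.77 = 7.39 per hour

7.39 per hour


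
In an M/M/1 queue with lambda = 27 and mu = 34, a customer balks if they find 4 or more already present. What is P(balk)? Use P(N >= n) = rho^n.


P(N >= 4) = rho^4 = (27/34)^4 = 0.3977

0.3977


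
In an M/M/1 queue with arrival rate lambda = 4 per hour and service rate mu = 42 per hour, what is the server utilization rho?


rho = lambda/mu = 4/42 = 0.0952

0.0952


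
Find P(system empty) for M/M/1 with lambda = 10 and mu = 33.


P0 = 1 - rho = 1 - 10/33 = 0.697

0.697


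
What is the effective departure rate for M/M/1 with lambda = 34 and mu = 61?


For a stable queue (lambda < mu), throughput = lambda = 34 per hour

34 per hour


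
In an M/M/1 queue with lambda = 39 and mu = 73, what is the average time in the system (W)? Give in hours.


W = 1/(mu - lambda) = 1/(73 - 39) = 0.0294 hours

0.0294 hours


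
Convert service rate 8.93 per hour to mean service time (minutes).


Mean service time = 60/mu = 60/8.93 = 6.72 minutes

6.72 minutes


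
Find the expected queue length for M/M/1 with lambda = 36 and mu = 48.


rho = 36/48; Lq = rho^2/(1-rho) = 2.25

2.25


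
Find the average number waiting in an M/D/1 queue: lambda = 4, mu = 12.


M/D/1: Lq = rho^2 / (2*(1-rho)) where rho = 4/12; Lq = 0.08

0.08


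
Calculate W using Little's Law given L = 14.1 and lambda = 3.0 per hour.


W = L / lambda = 14.1 / 3.0 = 4.7 hours

4.7 hours


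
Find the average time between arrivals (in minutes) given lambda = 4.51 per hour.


Mean interarrival time = 60/lambda = 60/4.51 = 13.3 minutes

13.3 minutes


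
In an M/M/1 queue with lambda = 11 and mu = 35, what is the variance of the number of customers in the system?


rho = 11/35; Var(N) = rho/(1-rho)^2 = 0.67

0.67


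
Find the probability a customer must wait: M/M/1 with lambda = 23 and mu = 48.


P(wait) = rho = lambda/mu = 23/48 = 0.4792

0.4792


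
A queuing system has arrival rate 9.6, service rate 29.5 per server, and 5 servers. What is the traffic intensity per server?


rho = lambda / (c * mu) = 9.6 / (5 * 29.5) = 0.0651

0.0651


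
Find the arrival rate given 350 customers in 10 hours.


lambda = total arrivals / time = 350 / 10 = 35.0 per hour

35.0 per hour


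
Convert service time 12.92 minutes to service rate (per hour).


mu = 60 / avg_service_time = 60 / 12.92 = 4.64 per hour

4.64 per hour


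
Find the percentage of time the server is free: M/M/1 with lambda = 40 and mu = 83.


Idle fraction = (1 - rho) * 100 = (1 - 40/83) * 100 = 51.8%

51.8%


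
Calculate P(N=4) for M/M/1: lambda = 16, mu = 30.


rho = 16/30; P(n) = (1-rho)*rho^n = (1-16/30)*(16/30)^4 = 0.0378

0.0378


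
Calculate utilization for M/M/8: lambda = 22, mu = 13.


rho = lambda/(c*mu) = 22/(8*13) = 0.2115

0.2115


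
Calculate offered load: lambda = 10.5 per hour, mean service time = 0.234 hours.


Offered load a = lambda * E[S] = 10.5 * 0.234 = 2.46 Erlangs

2.46 Erlangs


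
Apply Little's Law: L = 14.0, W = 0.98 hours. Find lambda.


lambda = L / W = 14.0 / 0.98 = 14.29 per hour

14.29 per hour


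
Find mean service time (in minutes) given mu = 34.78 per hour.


Mean service time = 60/mu = 60/34.78 = 1.73 minutes

1.73 minutes


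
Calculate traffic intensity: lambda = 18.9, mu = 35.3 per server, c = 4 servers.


rho = lambda / (c * mu) = 18.9 / (4 * 35.3) = 0.1339

0.1339


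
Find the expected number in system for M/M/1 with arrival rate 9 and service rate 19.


rho = 9/19; L = rho/(1-rho) = 0.9

0.9


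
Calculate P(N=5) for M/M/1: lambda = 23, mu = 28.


rho = 23/28; P(n) = (1-rho)*rho^n = (1-23/28)*(23/28)^5 = 0.0668

0.0668


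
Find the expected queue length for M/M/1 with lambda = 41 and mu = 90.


rho = 41/90; Lq = rho^2/(1-rho) = 0.38

0.38


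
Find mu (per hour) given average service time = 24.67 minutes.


mu = 60 / avg_service_time = 60 / 24.67 = 2.43 per hour

2.43 per hour


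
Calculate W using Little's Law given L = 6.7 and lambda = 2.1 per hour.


W = L / lambda = 6.7 / 2.1 = 3.1905 hours

3.1905 hours


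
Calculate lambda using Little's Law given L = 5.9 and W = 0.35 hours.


lambda = L / W = 5.9 / 0.35 = 16.86 per hour

16.86 per hour


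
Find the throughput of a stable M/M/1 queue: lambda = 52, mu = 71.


For a stable queue (lambda < mu), throughput = lambda = 52 per hour

52 per hour


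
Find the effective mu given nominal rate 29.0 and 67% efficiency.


Effective rate = mu * efficiency = 29.0 * 0.67 = 19.43 per hour

19.43 per hour


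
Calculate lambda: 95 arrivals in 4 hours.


lambda = total arrivals / time = 95 / 4 = 23.75 per hour

23.75 per hour


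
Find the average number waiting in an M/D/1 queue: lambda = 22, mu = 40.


M/D/1: Lq = rho^2 / (2*(1-rho)) where rho = 22/40; Lq = 0.34

0.34


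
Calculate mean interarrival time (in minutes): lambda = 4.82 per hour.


Mean interarrival time = 60/lambda = 60/4.82 = 12.45 minutes

12.45 minutes


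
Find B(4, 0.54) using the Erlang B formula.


B(N,A) = (A^N/N!) / sum(A^k/k!, k=0..N) with N=4, A=0.54 = 0.0021

0.0021


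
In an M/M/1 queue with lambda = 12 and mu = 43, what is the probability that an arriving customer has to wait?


P(wait) = rho = lambda/mu = 12/43 = 0.2791

0.2791


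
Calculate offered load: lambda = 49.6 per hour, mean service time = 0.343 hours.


Offered load a = lambda * E[S] = 49.6 * 0.343 = 17.01 Erlangs

17.01 Erlangs


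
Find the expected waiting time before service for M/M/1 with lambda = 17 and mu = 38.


rho = 17/38; Wq = rho/(mu - lambda) = 0.0213 hours

0.0213 hours


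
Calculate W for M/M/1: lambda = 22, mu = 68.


W = 1/(mu - lambda) = 1/(68 - 22) = 0.0217 hours

0.0217 hours


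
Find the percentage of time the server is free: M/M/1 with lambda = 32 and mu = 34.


Idle fraction = (1 - rho) * 100 = (1 - 32/34) * 100 = 5.9%

5.9%


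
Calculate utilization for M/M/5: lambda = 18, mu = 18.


rho = lambda/(c*mu) = 18/(5*18) = 0.2

0.2


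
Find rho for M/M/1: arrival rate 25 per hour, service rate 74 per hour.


rho = lambda/mu = 25/74 = 0.3378

0.3378


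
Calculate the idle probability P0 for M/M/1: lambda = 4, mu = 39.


P0 = 1 - rho = 1 - 4/39 = 0.8974

0.8974


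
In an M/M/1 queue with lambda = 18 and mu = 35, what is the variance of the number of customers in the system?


rho = 18/35; Var(N) = rho/(1-rho)^2 = 2.18

2.18


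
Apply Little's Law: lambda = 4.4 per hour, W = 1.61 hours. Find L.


L = lambda * W = 4.4 * 1.61 = 7.08

7.08


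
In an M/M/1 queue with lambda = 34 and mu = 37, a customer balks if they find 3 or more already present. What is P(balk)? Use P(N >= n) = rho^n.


P(N >= 3) = rho^3 = (34/37)^3 = 0.7759

0.7759


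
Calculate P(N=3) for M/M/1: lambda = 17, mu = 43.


rho = 17/43; P(n) = (1-rho)*rho^n = (1-17/43)*(17/43)^3 = 0.0374

0.0374


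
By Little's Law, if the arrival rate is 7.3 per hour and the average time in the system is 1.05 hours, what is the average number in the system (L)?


L = lambda * W = 7.3 * 1.05 = 7.67

7.67


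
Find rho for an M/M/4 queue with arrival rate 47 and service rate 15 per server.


rho = lambda/(c*mu) = 47/(4*15) = 0.7833

0.7833


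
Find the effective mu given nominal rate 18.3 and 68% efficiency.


Effective rate = mu * efficiency = 18.3 * 0.68 = 12.44 per hour

12.44 per hour


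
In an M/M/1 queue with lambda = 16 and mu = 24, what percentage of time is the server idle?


Idle fraction = (1 - rho) * 100 = (1 - 16/24) * 100 = 33.3%

33.3%


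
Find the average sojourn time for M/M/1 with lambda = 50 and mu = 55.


W = 1/(mu - lambda) = 1/(55 - 50) = 0.2 hours

0.2 hours


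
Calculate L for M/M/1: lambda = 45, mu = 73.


rho = 45/73; L = rho/(1-rho) = 1.61

1.61


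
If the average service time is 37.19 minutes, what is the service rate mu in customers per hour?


mu = 60 / avg_service_time = 60 / 37.19 = 1.61 per hour

1.61 per hour


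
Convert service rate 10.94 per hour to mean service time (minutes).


Mean service time = 60/mu = 60/10.94 = 5.48 minutes

5.48 minutes


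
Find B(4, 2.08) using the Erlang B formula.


B(N,A) = (A^N/N!) / sum(A^k/k!, k=0..N) with N=4, A=2.08 = 0.1037

0.1037


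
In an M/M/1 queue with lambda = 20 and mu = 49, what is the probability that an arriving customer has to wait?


P(wait) = rho = lambda/mu = 20/49 = 0.4082

0.4082


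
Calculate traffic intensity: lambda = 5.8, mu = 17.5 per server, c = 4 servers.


rho = lambda / (c * mu) = 5.8 / (4 * 17.5) = 0.0829

0.0829


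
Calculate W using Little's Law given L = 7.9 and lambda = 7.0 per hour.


W = L / lambda = 7.9 / 7.0 = 1.1286 hours

1.1286 hours


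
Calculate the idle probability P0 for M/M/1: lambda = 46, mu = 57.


P0 = 1 - rho = 1 - 46/57 = 0.193

0.193


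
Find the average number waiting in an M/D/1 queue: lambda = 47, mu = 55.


M/D/1: Lq = rho^2 / (2*(1-rho)) where rho = 47/55; Lq = 2.51

2.51


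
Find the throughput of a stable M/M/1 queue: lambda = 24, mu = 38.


For a stable queue (lambda < mu), throughput = lambda = 24 per hour

24 per hour


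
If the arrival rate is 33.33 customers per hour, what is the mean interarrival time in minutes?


Mean interarrival time = 60/lambda = 60/33.33 = 1.8 minutes

1.8 minutes


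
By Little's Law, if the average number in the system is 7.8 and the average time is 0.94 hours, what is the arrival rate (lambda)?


lambda = L / W = 7.8 / 0.94 = 8.3 per hour

8.3 per hour


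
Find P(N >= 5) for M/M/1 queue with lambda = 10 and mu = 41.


P(N >= 5) = rho^5 = (10/41)^5 = 0.0009

0.0009


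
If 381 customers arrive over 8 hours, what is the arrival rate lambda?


lambda = total arrivals / time = 381 / 8 = 47.63 per hour

47.63 per hour


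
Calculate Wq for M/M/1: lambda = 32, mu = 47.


rho = 32/47; Wq = rho/(mu - lambda) = 0.0454 hours

0.0454 hours


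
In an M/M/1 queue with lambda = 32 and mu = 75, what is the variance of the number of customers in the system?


rho = 32/75; Var(N) = rho/(1-rho)^2 = 1.3

1.3


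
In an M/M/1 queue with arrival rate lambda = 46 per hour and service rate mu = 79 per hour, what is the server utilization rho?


rho = lambda/mu = 46/79 = 0.5823

0.5823


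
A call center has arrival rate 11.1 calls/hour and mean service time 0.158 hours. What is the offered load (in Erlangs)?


Offered load a = lambda * E[S] = 11.1 * 0.158 = 1.75 Erlangs

1.75 Erlangs


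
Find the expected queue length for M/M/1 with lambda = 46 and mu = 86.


rho = 46/86; Lq = rho^2/(1-rho) = 0.62

0.62


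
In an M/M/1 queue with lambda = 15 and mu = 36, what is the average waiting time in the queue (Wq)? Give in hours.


rho = 15/36; Wq = rho/(mu - lambda) = 0.0198 hours

0.0198 hours


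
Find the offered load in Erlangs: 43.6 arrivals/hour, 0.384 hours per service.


Offered load a = lambda * E[S] = 43.6 * 0.384 = 16.74 Erlangs

16.74 Erlangs


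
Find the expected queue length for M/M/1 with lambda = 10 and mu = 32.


rho = 10/32; Lq = rho^2/(1-rho) = 0.14

0.14


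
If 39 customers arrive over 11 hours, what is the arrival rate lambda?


lambda = total arrivals / time = 39 / 11 = 3.55 per hour

3.55 per hour


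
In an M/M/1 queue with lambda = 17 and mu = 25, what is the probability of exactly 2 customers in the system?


rho = 17/25; P(n) = (1-rho)*rho^n = (1-17/25)*(17/25)^2 = 0.148

0.148
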